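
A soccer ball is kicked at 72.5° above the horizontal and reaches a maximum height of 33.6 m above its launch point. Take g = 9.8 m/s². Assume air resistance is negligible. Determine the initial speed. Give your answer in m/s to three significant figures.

26.9 m/s

At the peak v_y = 0, so v_y0 = √(2gH) = √(2 × 9.80 × 33.6) = 25.66 m/s.
v_y0 = v₀ sin θ ⇒ v₀ = 25.66 / sin 72.5° = 26.91 m/s.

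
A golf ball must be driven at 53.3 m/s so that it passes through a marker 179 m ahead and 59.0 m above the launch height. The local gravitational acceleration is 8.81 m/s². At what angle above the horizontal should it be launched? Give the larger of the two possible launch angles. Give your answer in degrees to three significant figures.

70.5°

Trajectory: y = x tanθ − g x² (1 + tan²θ)/(2v₀²). With x = 179, y = 59.0, v₀ = 53.3, g = 8.81:
49.68 tan²θ − 179 tanθ + (108.7) = 0.
tanθ = [179 ± √(179² − 4 × 49.68 × (108.7))] / (2 × 49.68) = (179 ± 102.2) / 99.36, giving tanθ = 0.7730 or 2.830.
θ = 37.70° or 70.54°; the larger is 70.54°.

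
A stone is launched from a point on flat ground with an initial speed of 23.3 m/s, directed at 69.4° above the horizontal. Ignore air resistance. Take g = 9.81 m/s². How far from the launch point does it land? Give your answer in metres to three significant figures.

Components: vₓ = 23.30 cos 69.4° = 8.198 m/s, v_y0 = 23.30 sin 69.4° = 21.81 m/s.
Time aloft: T = 2 v_y0 / g = 2 × 21.81 / 9.81 = 4.447 s.
Range: R = vₓ T = 8.198 × 4.447 = 36.45 m.

36.5 m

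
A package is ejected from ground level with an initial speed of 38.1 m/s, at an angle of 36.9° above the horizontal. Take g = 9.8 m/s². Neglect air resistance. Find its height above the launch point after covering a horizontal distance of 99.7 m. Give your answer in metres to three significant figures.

Resolve: vₓ = 38.10 cos 36.9° = 30.47 m/s and v_y0 = 38.10 sin 36.9° = 22.88 m/s.
At x = 99.7 m, t = x/vₓ = 99.7/30.47 = 3.272 s.
Height: y = v_y0 t − ½ g t² = 22.88 × 3.272 − 4.900 × 3.272² = 74.86 − 52.47 = 22.39 m.

22.4 m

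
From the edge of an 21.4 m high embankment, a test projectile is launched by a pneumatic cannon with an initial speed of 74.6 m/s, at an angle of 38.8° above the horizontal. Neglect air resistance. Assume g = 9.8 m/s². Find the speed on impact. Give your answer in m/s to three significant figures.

Resolve: vₓ = 74.60 cos 38.8° = 58.14 m/s and v_y0 = 74.60 sin 38.8° = 46.74 m/s.
With up positive and y = 0 at the ground: y(t) = 21.4 + (46.74) t − 4.900 t². Setting y = 0 and taking the positive root: t = [46.74 + √(46.74² + 2·9.80·21.4)] / 9.80 = (46.74 + 51.03) / 9.80 = 9.977 s.
Vertical velocity at impact: v_y = v_y0 − g t = 46.74 − 9.80 × 9.977 = −51.03 m/s.
Speed: |v| = √(vₓ² + v_y²) = √(58.14² + 51.03²) = 77.36 m/s.

77.4 m/s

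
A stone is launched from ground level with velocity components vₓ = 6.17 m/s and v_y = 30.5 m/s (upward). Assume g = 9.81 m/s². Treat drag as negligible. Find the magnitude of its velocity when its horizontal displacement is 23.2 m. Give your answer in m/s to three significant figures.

8.88 m/s

At x = 23.2 m, t = x/vₓ = 23.2/6.170 = 3.760 s.
Vertical velocity there: v_y = v_y0 − g t = 30.50 − 9.81 × 3.760 = −6.387 m/s.
Speed: √(vₓ² + v_y²) = √(6.170² + 6.387²) = 8.880 m/s.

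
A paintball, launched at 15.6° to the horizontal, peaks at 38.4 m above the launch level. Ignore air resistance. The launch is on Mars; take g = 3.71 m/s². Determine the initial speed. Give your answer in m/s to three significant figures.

At the peak v_y = 0, so v_y0 = √(2gH) = √(2 × 3.71 × 38.4) = 16.88 m/s.
v_y0 = v₀ sin θ ⇒ v₀ = 16.88 / sin 15.6° = 62.77 m/s.

62.8 m/s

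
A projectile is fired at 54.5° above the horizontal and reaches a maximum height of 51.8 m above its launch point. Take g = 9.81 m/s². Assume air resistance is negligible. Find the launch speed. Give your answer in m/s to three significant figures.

At the peak v_y = 0, so v_y0 = √(2gH) = √(2 × 9.81 × 51.8) = 31.88 m/s.
v_y0 = v₀ sin θ ⇒ v₀ = 31.88 / sin 54.5° = 39.16 m/s.

39.2 m/s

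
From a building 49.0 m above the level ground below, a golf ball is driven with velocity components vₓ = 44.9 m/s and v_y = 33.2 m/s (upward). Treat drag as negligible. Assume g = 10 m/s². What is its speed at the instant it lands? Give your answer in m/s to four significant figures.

With up positive and y = 0 at the ground: y(t) = 49.0 + (33.20) t − 5.000 t². Setting y = 0 and taking the positive root: t = [33.20 + √(33.20² + 2·10.0·49.0)] / 10.0 = (33.20 + 45.63) / 10.0 = 7.883 s.
Vertical velocity at impact: v_y = v_y0 − g t = 33.20 − 10.0 × 7.883 = −45.63 m/s.
Speed: |v| = √(vₓ² + v_y²) = √(44.90² + 45.63²) = 64.02 m/s.

64.02 m/s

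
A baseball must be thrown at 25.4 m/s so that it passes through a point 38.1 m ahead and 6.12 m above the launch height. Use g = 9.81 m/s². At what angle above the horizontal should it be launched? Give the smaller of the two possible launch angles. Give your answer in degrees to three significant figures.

28.0°

Trajectory: y = x tanθ − g x² (1 + tan²θ)/(2v₀²). With x = 38.1, y = 6.12, v₀ = 25.4, g = 9.81:
11.04 tan²θ − 38.1 tanθ + (17.16) = 0.
tanθ = [38.1 ± √(38.1² − 4 × 11.04 × (17.16))] / (2 × 11.04) = (38.1 ± 26.35) / 22.07, giving tanθ = 0.5324 or 2.920.
θ = 28.03° or 71.09°; the smaller is 28.03°.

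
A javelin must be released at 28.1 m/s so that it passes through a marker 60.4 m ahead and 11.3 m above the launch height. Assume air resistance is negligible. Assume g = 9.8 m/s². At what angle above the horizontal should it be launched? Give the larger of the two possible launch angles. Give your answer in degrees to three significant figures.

61.8°

Trajectory: y = x tanθ − g x² (1 + tan²θ)/(2v₀²). With x = 60.4, y = 11.3, v₀ = 28.1, g = 9.80:
22.64 tan²θ − 60.4 tanθ + (33.94) = 0.
tanθ = [60.4 ± √(60.4² − 4 × 22.64 × (33.94))] / (2 × 22.64) = (60.4 ± 23.97) / 45.28, giving tanθ = 0.8045 or 1.863.
θ = 38.82° or 61.78°; the larger is 61.78°.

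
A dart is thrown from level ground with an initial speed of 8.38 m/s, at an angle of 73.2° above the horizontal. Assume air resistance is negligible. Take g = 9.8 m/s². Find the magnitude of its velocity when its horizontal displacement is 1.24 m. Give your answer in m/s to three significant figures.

3.86 m/s

vₓ = 8.380 cos 73.2° = 2.422 m/s; v_y0 = 8.380 sin 73.2° = 8.022 m/s.
At x = 1.24 m, t = x/vₓ = 1.24/2.422 = 0.5120 s.
Vertical velocity there: v_y = v_y0 − g t = 8.022 − 9.80 × 0.5120 = 3.005 m/s.
Speed: √(vₓ² + v_y²) = √(2.422² + 3.005²) = 3.860 m/s.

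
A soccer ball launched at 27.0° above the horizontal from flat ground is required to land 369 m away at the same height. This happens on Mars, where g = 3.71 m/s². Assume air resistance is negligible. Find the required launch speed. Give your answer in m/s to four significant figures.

From R = (v₀² / g) sin 2θ: v₀ = √(gR / sin 2θ).
v₀ = √(3.71 × 369 / sin 54.00°) = √(1369 / 0.8090) = √1692.2 = 41.14 m/s.

41.14 m/s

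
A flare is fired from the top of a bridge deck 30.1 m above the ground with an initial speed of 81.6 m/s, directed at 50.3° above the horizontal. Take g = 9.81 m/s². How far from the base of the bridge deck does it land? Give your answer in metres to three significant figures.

691 m

vₓ = 81.60 cos 50.3° = 52.12 m/s; v_y0 = 81.60 sin 50.3° = 62.78 m/s.
The projectile lands when y = 30.1 + (62.78) t − ½·9.81·t² = 0. Positive root: t = (62.78 + √(62.78² + 2·9.81·30.1)) / 9.81 = (62.78 + 67.32) / 9.81 = 13.26 s.
Horizontal distance: R = vₓ t = 52.12 × 13.26 = 691.3 m.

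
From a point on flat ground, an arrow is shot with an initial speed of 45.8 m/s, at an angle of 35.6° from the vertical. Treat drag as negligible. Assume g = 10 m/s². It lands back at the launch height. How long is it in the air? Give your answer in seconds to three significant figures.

Horizontal component vₓ = 45.80 sin 35.6° = 26.66 m/s; vertical v_y0 = 45.80 cos 35.6° = 37.24 m/s.
It returns to y = 0 when t = 2 v_y0 / g = 2(37.24)/10.0 = 7.448 s.

7.45 s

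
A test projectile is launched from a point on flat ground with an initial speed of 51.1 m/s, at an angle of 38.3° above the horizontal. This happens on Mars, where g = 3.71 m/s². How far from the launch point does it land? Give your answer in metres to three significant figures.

vₓ = 51.10 cos 38.3° = 40.10 m/s; v_y0 = 51.10 sin 38.3° = 31.67 m/s.
Flight time T = 2 v_y0 / g = 17.07 s.
Range: R = vₓ T = 40.10 × 17.07 = 684.7 m.

685 m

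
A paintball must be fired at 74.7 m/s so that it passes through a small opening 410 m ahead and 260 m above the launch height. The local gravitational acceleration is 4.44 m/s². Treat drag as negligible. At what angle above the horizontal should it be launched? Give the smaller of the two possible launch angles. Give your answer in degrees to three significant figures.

Trajectory: y = x tanθ − g x² (1 + tan²θ)/(2v₀²). With x = 410, y = 260, v₀ = 74.7, g = 4.44:
66.88 tan²θ − 410 tanθ + (326.9) = 0.
tanθ = [410 ± √(410² − 4 × 66.88 × (326.9))] / (2 × 66.88) = (410 ± 284.0) / 133.8, giving tanθ = 0.9420 or 5.189.
θ = 43.29° or 79.09°; the smaller is 43.29°.

43.3°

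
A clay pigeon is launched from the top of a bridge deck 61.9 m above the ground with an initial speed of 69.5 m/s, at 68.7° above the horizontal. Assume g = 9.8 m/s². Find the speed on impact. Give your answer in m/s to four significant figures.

Resolve: vₓ = 69.50 cos 68.7° = 25.25 m/s and v_y0 = 69.50 sin 68.7° = 64.75 m/s.
Vertical motion (up positive, ground at y = 0): 4.900 t² − (64.75) t − 61.9 = 0, so t = (64.75 + √(64.75² + 2·9.80·61.9)) / 9.80 = (64.75 + 73.53) / 9.80 = 14.11 s.
Vertical velocity at impact: v_y = v_y0 − g t = 64.75 − 9.80 × 14.11 = −73.53 m/s.
Speed: |v| = √(vₓ² + v_y²) = √(25.25² + 73.53²) = 77.74 m/s.

77.74 m/s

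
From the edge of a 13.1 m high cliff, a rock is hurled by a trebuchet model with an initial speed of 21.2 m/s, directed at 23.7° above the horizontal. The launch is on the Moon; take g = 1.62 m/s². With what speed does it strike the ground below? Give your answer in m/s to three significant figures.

Resolve: vₓ = 21.20 cos 23.7° = 19.41 m/s and v_y0 = 21.20 sin 23.7° = 8.521 m/s.
Vertical motion (up positive, ground at y = 0): 0.8100 t² − (8.521) t − 13.1 = 0, so t = (8.521 + √(8.521² + 2·1.62·13.1)) / 1.62 = (8.521 + 10.73) / 1.62 = 11.88 s.
Vertical velocity at impact: v_y = v_y0 − g t = 8.521 − 1.62 × 11.88 = −10.73 m/s.
Speed: |v| = √(vₓ² + v_y²) = √(19.41² + 10.73²) = 22.18 m/s.

22.2 m/s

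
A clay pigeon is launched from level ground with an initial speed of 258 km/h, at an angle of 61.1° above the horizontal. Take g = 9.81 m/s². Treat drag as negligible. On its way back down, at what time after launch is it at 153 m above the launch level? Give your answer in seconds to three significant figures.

9.51 s

Convert: 258 km/h = 258/3.6 = 71.67 m/s.
Components: vₓ = 71.67 cos 61.1° = 34.64 m/s, v_y0 = 71.67 sin 61.1° = 62.74 m/s.
Height y(t) = 62.74 t − 4.905 t² = 153 gives 4.905 t² − 62.74 t + 153 = 0.
t = [62.74 ± √(62.74² − 2·9.81·153)] / 9.81 = (62.74 ± 30.57) / 9.81, so t = 3.279 s or t = 9.512 s.
The descending-branch root is 9.512 s.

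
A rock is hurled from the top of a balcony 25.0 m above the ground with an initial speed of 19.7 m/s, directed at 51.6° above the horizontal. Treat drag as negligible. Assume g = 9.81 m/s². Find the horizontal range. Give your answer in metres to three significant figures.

52.9 m

vₓ = 19.70 cos 51.6° = 12.24 m/s; v_y0 = 19.70 sin 51.6° = 15.44 m/s.
The projectile lands when y = 25.0 + (15.44) t − ½·9.81·t² = 0. Positive root: t = (15.44 + √(15.44² + 2·9.81·25.0)) / 9.81 = (15.44 + 27.00) / 9.81 = 4.326 s.
Horizontal distance: R = vₓ t = 12.24 × 4.326 = 52.93 m.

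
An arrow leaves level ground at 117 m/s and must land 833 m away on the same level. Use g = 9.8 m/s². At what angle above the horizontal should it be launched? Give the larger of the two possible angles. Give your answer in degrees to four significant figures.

From R = (v₀²/g) sin 2θ: sin 2θ = 9.80 × 833 / 13689 = 0.5963.
2θ = 36.61° or 180° − 36.61° = 143.4°, so θ = 18.30° or 71.70°.
The larger angle is 71.70°.

71.70°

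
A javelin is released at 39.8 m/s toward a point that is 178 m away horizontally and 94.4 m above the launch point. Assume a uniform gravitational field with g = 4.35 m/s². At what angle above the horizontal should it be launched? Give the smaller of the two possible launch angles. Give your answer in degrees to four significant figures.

Trajectory: y = x tanθ − g x² (1 + tan²θ)/(2v₀²). With x = 178, y = 94.4, v₀ = 39.8, g = 4.35:
43.50 tan²θ − 178 tanθ + (137.9) = 0.
tanθ = [178 ± √(178² − 4 × 43.50 × (137.9))] / (2 × 43.50) = (178 ± 87.67) / 87.01, giving tanθ = 1.038 or 3.053.
θ = 46.07° or 71.87°; the smaller is 46.07°.

46.07°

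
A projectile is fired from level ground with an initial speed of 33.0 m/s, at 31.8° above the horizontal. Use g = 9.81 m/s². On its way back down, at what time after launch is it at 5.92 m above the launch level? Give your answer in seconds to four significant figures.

Resolve: vₓ = 33.00 cos 31.8° = 28.05 m/s and v_y0 = 33.00 sin 31.8° = 17.39 m/s.
Set y = v_y0 t − ½ g t² = 5.92: 4.905 t² − 17.39 t + 5.92 = 0.
t = [17.39 ± √(17.39² − 2·9.81·5.92)] / 9.81 = (17.39 ± 13.65) / 9.81, so t = 0.3815 s or t = 3.164 s.
The descending-branch root is 3.164 s.

3.164 s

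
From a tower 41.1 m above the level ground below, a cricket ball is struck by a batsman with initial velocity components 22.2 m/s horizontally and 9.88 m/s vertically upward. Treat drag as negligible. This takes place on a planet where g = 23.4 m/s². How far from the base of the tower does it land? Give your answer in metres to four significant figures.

52.02 m

With up positive and y = 0 at the ground: y(t) = 41.1 + (9.880) t − 11.70 t². Setting y = 0 and taking the positive root: t = [9.880 + √(9.880² + 2·23.4·41.1)] / 23.4 = (9.880 + 44.96) / 23.4 = 2.343 s.
Horizontal distance: R = vₓ t = 22.20 × 2.343 = 52.02 m.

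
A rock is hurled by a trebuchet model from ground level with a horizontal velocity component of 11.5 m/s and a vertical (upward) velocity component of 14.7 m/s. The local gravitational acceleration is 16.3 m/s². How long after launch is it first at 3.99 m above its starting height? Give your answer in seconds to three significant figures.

Height y(t) = 14.70 t − 8.150 t² = 3.99 gives 8.150 t² − 14.70 t + 3.99 = 0.
t = [14.70 ± √(14.70² − 2·16.3·3.99)] / 16.3 = (14.70 ± 9.274) / 16.3, so t = 0.3329 s or t = 1.471 s.
The first (ascending) time is 0.3329 s.

0.333 s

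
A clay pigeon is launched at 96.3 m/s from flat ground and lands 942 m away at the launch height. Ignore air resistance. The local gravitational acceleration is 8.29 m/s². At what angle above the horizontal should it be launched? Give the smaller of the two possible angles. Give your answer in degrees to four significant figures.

28.68°

Level-ground range R = v₀² sin(2θ)/g ⇒ sin(2θ) = gR/v₀² = 8.29 × 942 / 96.3² = 0.8421.
2θ = 57.36° or 180° − 57.36° = 122.6°, so θ = 28.68° or 61.32°.
The smaller angle is 28.68°.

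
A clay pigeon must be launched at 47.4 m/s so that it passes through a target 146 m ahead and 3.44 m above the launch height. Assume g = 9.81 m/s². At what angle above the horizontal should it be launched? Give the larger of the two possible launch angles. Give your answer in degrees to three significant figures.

Trajectory: y = x tanθ − g x² (1 + tan²θ)/(2v₀²). With x = 146, y = 3.44, v₀ = 47.4, g = 9.81:
46.54 tan²θ − 146 tanθ + (49.98) = 0.
tanθ = [146 ± √(146² − 4 × 46.54 × (49.98))] / (2 × 46.54) = (146 ± 109.6) / 93.07, giving tanθ = 0.3910 or 2.746.
θ = 21.36° or 69.99°; the larger is 69.99°.

70.0°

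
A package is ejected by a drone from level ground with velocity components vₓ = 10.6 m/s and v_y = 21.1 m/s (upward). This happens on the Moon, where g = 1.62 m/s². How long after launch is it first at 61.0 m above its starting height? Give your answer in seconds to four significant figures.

Set y = v_y0 t − ½ g t² = 61.0: 0.8100 t² − 21.10 t + 61.0 = 0.
t = [21.10 ± √(21.10² − 2·1.62·61.0)] / 1.62 = (21.10 ± 15.73) / 1.62, so t = 3.312 s or t = 22.74 s.
The first (ascending) time is 3.312 s.

3.312 s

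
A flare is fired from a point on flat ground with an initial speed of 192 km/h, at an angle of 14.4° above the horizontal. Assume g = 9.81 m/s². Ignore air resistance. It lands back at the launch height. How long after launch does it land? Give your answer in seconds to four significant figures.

Convert: 192 km/h = 192/3.6 = 53.33 m/s.
Horizontal component vₓ = 53.33 cos 14.4° = 51.66 m/s; vertical v_y0 = 53.33 sin 14.4° = 13.26 m/s.
Landing at launch height ⇒ T = 2 v_y0 / g = 2 × 13.26 / 9.81 = 2.704 s.

2.704 s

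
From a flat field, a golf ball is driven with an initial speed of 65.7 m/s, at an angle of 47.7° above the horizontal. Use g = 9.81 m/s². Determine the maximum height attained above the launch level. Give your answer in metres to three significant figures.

120 m

Resolve: vₓ = 65.70 cos 47.7° = 44.22 m/s and v_y0 = 65.70 sin 47.7° = 48.59 m/s.
At the apex v_y = 0, so H = v_y0²/(2g) = 48.59²/19.62 = 120.4 m.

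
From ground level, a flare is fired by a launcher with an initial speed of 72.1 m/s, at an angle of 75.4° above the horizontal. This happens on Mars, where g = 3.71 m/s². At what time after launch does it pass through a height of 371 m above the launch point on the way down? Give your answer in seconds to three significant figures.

vₓ = 72.10 cos 75.4° = 18.17 m/s; v_y0 = 72.10 sin 75.4° = 69.77 m/s.
Require v_y0 t − ½ g t² = 371, i.e. 1.855 t² − 69.77 t + 371 = 0.
Quadratic formula: t = (69.77 ± √2115.3) / 3.71 = (69.77 ± 45.99) / 3.71 → t = 6.410 s or 31.20 s.
The descending-branch root is 31.20 s.

31.2 s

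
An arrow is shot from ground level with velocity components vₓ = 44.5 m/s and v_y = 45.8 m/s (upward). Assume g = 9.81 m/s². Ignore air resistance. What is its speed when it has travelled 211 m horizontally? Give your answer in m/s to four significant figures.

Time to reach x = 211 m: t = x/vₓ = 211/44.50 = 4.742 s.
Vertical velocity there: v_y = v_y0 − g t = 45.80 − 9.81 × 4.742 = −0.7148 m/s.
Speed: √(vₓ² + v_y²) = √(44.50² + 0.7148²) = 44.51 m/s.

44.51 m/s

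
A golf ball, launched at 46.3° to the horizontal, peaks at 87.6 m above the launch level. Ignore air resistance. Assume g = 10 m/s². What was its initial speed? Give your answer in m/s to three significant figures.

57.9 m/s

At the peak v_y = 0, so v_y0 = √(2gH) = √(2 × 10.0 × 87.6) = 41.86 m/s.
v_y0 = v₀ sin θ ⇒ v₀ = 41.86 / sin 46.3° = 57.90 m/s.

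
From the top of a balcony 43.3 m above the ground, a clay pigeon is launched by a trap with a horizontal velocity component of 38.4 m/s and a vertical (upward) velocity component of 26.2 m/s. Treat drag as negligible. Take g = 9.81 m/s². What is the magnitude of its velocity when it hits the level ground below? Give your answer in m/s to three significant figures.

54.9 m/s

Vertical motion (up positive, ground at y = 0): 4.905 t² − (26.20) t − 43.3 = 0, so t = (26.20 + √(26.20² + 2·9.81·43.3)) / 9.81 = (26.20 + 39.19) / 9.81 = 6.666 s.
Vertical velocity at impact: v_y = v_y0 − g t = 26.20 − 9.81 × 6.666 = −39.19 m/s.
Speed: |v| = √(vₓ² + v_y²) = √(38.40² + 39.19²) = 54.87 m/s.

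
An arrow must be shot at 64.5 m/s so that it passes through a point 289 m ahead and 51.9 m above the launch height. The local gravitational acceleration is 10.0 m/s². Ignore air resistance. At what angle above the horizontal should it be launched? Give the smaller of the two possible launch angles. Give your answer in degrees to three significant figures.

34.8°

Trajectory: y = x tanθ − g x² (1 + tan²θ)/(2v₀²). With x = 289, y = 51.9, v₀ = 64.5, g = 10.0:
100.4 tan²θ − 289 tanθ + (152.3) = 0.
tanθ = [289 ± √(289² − 4 × 100.4 × (152.3))] / (2 × 100.4) = (289 ± 149.6) / 200.8, giving tanθ = 0.6944 or 2.185.
θ = 34.78° or 65.40°; the smaller is 34.78°.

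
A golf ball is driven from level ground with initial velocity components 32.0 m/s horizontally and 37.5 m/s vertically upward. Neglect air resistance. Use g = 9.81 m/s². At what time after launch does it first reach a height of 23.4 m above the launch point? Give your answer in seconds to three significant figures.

0.685 s

Set y = v_y0 t − ½ g t² = 23.4: 4.905 t² − 37.50 t + 23.4 = 0.
Quadratic formula: t = (37.50 ± √947.14) / 9.81 = (37.50 ± 30.78) / 9.81 → t = 0.6855 s or 6.960 s.
The first (ascending) time is 0.6855 s.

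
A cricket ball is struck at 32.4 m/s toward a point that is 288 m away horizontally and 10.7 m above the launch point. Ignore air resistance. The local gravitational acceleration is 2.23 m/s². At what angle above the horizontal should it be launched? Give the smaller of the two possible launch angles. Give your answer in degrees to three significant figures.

Trajectory: y = x tanθ − g x² (1 + tan²θ)/(2v₀²). With x = 288, y = 10.7, v₀ = 32.4, g = 2.23:
88.10 tan²θ − 288 tanθ + (98.80) = 0.
tanθ = [288 ± √(288² − 4 × 88.10 × (98.80))] / (2 × 88.10) = (288 ± 219.4) / 176.2, giving tanθ = 0.3894 or 2.880.
θ = 21.28° or 70.85°; the smaller is 21.28°.

21.3°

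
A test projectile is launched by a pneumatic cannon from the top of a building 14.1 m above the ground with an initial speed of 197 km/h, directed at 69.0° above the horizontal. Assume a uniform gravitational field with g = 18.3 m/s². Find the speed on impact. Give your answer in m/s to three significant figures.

59.3 m/s

Convert: 197 km/h = 197/3.6 = 54.72 m/s.
Resolve: vₓ = 54.72 cos 69.0° = 19.61 m/s and v_y0 = 54.72 sin 69.0° = 51.09 m/s.
Vertical motion (up positive, ground at y = 0): 9.150 t² − (51.09) t − 14.1 = 0, so t = (51.09 + √(51.09² + 2·18.3·14.1)) / 18.3 = (51.09 + 55.91) / 18.3 = 5.847 s.
Vertical velocity at impact: v_y = v_y0 − g t = 51.09 − 18.3 × 5.847 = −55.91 m/s.
Speed: |v| = √(vₓ² + v_y²) = √(19.61² + 55.91²) = 59.25 m/s.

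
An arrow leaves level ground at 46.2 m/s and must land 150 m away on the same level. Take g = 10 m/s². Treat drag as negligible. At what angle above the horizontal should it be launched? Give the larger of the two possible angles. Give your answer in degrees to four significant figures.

R = v₀² sin 2θ / g gives sin 2θ = gR/v₀² = 10.0·150/46.2² = 0.7028.
2θ = 44.65° or 180° − 44.65° = 135.4°, so θ = 22.32° or 67.68°.
The larger angle is 67.68°.

67.68°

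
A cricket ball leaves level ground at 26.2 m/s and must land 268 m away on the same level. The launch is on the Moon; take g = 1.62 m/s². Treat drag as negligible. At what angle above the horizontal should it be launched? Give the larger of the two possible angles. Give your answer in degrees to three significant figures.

70.4°

From R = (v₀²/g) sin 2θ: sin 2θ = 1.62 × 268 / 686.44 = 0.6325.
2θ = 39.23° or 180° − 39.23° = 140.8°, so θ = 19.62° or 70.38°.
The larger angle is 70.38°.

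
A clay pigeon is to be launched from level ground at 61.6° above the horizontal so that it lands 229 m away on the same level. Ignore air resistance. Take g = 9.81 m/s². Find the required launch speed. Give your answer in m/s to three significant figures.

51.8 m/s

Level-ground range: R = v₀² sin(2θ)/g, so v₀ = √(gR / sin 2θ).
v₀ = √(9.81 × 229 / sin 123.2°) = √(2246 / 0.8368) = √2684.7 = 51.81 m/s.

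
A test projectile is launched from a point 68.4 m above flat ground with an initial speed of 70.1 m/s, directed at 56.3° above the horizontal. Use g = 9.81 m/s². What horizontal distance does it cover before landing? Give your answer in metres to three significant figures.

Resolve: vₓ = 70.10 cos 56.3° = 38.89 m/s and v_y0 = 70.10 sin 56.3° = 58.32 m/s.
With up positive and y = 0 at the ground: y(t) = 68.4 + (58.32) t − 4.905 t². Setting y = 0 and taking the positive root: t = [58.32 + √(58.32² + 2·9.81·68.4)] / 9.81 = (58.32 + 68.87) / 9.81 = 12.97 s.
Horizontal distance: R = vₓ t = 38.89 × 12.97 = 504.3 m.

504 m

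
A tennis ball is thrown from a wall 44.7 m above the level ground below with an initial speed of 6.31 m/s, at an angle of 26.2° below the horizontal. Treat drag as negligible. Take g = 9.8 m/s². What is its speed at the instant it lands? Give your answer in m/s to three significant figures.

30.3 m/s

Components: vₓ = 6.310 cos 26.2° = 5.662 m/s, v_y0 = −2.786 m/s (downward).
The projectile lands when y = 44.7 + (−2.786) t − ½·9.80·t² = 0. Positive root: t = (−2.786 + √(2.786² + 2·9.80·44.7)) / 9.80 = (−2.786 + 29.73) / 9.80 = 2.749 s.
Vertical velocity at impact: v_y = v_y0 − g t = −2.786 − 9.80 × 2.749 = −29.73 m/s.
Speed: |v| = √(vₓ² + v_y²) = √(5.662² + 29.73²) = 30.26 m/s.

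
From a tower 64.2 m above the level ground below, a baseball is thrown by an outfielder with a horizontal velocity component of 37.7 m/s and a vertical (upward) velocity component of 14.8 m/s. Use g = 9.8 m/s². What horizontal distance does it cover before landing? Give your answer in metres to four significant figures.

204.8 m

With up positive and y = 0 at the ground: y(t) = 64.2 + (14.80) t − 4.900 t². Setting y = 0 and taking the positive root: t = [14.80 + √(14.80² + 2·9.80·64.2)] / 9.80 = (14.80 + 38.44) / 9.80 = 5.432 s.
Horizontal distance: R = vₓ t = 37.70 × 5.432 = 204.8 m.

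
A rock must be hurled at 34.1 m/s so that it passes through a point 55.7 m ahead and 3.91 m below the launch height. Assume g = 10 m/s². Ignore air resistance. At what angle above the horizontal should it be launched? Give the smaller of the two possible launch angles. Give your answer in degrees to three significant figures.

10.0°

Trajectory: y = x tanθ − g x² (1 + tan²θ)/(2v₀²). With x = 55.7, y = −3.91, v₀ = 34.1, g = 10.0:
13.34 tan²θ − 55.7 tanθ + (9.430) = 0.
tanθ = [55.7 ± √(55.7² − 4 × 13.34 × (9.430))] / (2 × 13.34) = (55.7 ± 50.98) / 26.68, giving tanθ = 0.1768 or 3.998.
θ = 10.03° or 75.96°; the smaller is 10.03°.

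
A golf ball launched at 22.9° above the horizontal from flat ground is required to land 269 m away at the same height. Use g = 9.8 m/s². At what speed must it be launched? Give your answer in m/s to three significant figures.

Level-ground range: R = v₀² sin(2θ)/g, so v₀ = √(gR / sin 2θ).
v₀ = √(9.80 × 269 / sin 45.80°) = √(2636 / 0.7169) = √3677.2 = 60.64 m/s.

60.6 m/s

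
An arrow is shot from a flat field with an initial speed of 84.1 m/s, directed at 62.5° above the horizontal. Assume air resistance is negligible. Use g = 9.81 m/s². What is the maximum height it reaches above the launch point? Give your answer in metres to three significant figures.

Resolve: vₓ = 84.10 cos 62.5° = 38.83 m/s and v_y0 = 84.10 sin 62.5° = 74.60 m/s.
Peak height H = v_y0² / (2g) = 5564.8 / 19.62 = 283.6 m.

284 m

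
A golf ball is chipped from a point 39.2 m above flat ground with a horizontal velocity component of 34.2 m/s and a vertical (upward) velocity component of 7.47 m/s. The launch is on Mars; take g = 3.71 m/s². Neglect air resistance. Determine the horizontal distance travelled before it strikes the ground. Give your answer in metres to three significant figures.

240 m

The projectile lands when y = 39.2 + (7.470) t − ½·3.71·t² = 0. Positive root: t = (7.470 + √(7.470² + 2·3.71·39.2)) / 3.71 = (7.470 + 18.62) / 3.71 = 7.032 s.
Horizontal distance: R = vₓ t = 34.20 × 7.032 = 240.5 m.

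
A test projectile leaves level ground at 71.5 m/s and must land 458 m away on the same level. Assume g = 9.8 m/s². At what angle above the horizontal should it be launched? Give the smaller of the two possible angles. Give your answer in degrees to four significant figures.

30.70°

Level-ground range R = v₀² sin(2θ)/g ⇒ sin(2θ) = gR/v₀² = 9.80 × 458 / 71.5² = 0.8780.
2θ = 61.40° or 180° − 61.40° = 118.6°, so θ = 30.70° or 59.30°.
The smaller angle is 30.70°.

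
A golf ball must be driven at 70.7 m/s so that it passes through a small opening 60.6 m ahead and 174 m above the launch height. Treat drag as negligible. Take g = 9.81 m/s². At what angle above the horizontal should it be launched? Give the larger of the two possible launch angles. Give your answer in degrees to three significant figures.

85.6°

Trajectory: y = x tanθ − g x² (1 + tan²θ)/(2v₀²). With x = 60.6, y = 174, v₀ = 70.7, g = 9.81:
3.604 tan²θ − 60.6 tanθ + (177.6) = 0.
tanθ = [60.6 ± √(60.6² − 4 × 3.604 × (177.6))] / (2 × 3.604) = (60.6 ± 33.35) / 7.207, giving tanθ = 3.781 or 13.04.
θ = 75.18° or 85.61°; the larger is 85.61°.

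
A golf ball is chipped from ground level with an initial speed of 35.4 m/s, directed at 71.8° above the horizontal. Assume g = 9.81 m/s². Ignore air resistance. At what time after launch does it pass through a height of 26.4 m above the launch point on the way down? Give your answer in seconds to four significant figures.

Components: vₓ = 35.40 cos 71.8° = 11.06 m/s, v_y0 = 35.40 sin 71.8° = 33.63 m/s.
Require v_y0 t − ½ g t² = 26.4, i.e. 4.905 t² − 33.63 t + 26.4 = 0.
t = [33.63 ± √(33.63² − 2·9.81·26.4)] / 9.81 = (33.63 ± 24.76) / 9.81, so t = 0.9043 s or t = 5.952 s.
The descending-branch root is 5.952 s.

5.952 s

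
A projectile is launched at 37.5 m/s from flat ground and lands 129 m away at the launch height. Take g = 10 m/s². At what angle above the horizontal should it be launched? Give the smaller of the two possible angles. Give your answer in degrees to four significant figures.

Level-ground range R = v₀² sin(2θ)/g ⇒ sin(2θ) = gR/v₀² = 10.0 × 129 / 37.5² = 0.9173.
2θ = 66.54° or 180° − 66.54° = 113.5°, so θ = 33.27° or 56.73°.
The smaller angle is 33.27°.

33.27°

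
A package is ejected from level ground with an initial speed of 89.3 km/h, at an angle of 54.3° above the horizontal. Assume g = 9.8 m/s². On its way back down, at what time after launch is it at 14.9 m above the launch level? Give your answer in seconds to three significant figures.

Convert: 89.3 km/h = 89.3/3.6 = 24.81 m/s.
Components: vₓ = 24.81 cos 54.3° = 14.48 m/s, v_y0 = 24.81 sin 54.3° = 20.14 m/s.
Require v_y0 t − ½ g t² = 14.9, i.e. 4.900 t² − 20.14 t + 14.9 = 0.
Quadratic formula: t = (20.14 ± √113.75) / 9.80 = (20.14 ± 10.67) / 9.80 → t = 0.9672 s or 3.144 s.
The descending-branch root is 3.144 s.

3.14 s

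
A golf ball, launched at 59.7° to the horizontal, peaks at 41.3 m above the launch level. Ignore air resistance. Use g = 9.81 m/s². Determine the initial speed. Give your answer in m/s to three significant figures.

33.0 m/s

At the peak v_y = 0, so v_y0 = √(2gH) = √(2 × 9.81 × 41.3) = 28.47 m/s.
v_y0 = v₀ sin θ ⇒ v₀ = 28.47 / sin 59.7° = 32.97 m/s.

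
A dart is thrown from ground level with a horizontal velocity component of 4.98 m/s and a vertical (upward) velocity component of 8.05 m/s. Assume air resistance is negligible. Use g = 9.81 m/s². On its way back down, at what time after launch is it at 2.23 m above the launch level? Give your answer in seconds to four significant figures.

Height y(t) = 8.050 t − 4.905 t² = 2.23 gives 4.905 t² − 8.050 t + 2.23 = 0.
Quadratic formula: t = (8.050 ± √21.050) / 9.81 = (8.050 ± 4.588) / 9.81 → t = 0.3529 s or 1.288 s.
The descending-branch root is 1.288 s.

1.288 s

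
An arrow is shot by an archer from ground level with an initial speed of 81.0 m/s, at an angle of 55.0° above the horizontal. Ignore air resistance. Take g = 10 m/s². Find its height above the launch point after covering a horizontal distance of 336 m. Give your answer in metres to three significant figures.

Horizontal component vₓ = 81.00 cos 55.0° = 46.46 m/s; vertical v_y0 = 81.00 sin 55.0° = 66.35 m/s.
x = vₓ t ⇒ t = 336/46.46 = 7.232 s.
Height: y = v_y0 t − ½ g t² = 66.35 × 7.232 − 5.000 × 7.232² = 479.9 − 261.5 = 218.3 m.

218 m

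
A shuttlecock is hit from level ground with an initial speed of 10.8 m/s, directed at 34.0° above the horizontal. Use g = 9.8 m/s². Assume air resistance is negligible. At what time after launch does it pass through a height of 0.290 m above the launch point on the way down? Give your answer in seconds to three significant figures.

Components: vₓ = 10.80 cos 34.0° = 8.954 m/s, v_y0 = 10.80 sin 34.0° = 6.039 m/s.
Require v_y0 t − ½ g t² = 0.290, i.e. 4.900 t² − 6.039 t + 0.290 = 0.
Quadratic formula: t = (6.039 ± √30.789) / 9.80 = (6.039 ± 5.549) / 9.80 → t = 0.05005 s or 1.182 s.
The descending-branch root is 1.182 s.

1.18 s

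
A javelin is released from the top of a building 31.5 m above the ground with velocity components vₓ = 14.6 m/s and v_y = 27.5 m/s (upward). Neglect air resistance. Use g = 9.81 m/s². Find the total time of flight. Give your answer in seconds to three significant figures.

The projectile lands when y = 31.5 + (27.50) t − ½·9.81·t² = 0. Positive root: t = (27.50 + √(27.50² + 2·9.81·31.5)) / 9.81 = (27.50 + 37.07) / 9.81 = 6.582 s.

6.58 s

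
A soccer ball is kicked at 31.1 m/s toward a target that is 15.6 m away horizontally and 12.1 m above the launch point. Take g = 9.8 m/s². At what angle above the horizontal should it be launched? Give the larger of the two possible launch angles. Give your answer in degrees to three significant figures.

85.1°

Trajectory: y = x tanθ − g x² (1 + tan²θ)/(2v₀²). With x = 15.6, y = 12.1, v₀ = 31.1, g = 9.80:
1.233 tan²θ − 15.6 tanθ + (13.33) = 0.
tanθ = [15.6 ± √(15.6² − 4 × 1.233 × (13.33))] / (2 × 1.233) = (15.6 ± 13.33) / 2.466, giving tanθ = 0.9218 or 11.73.
θ = 42.67° or 85.13°; the larger is 85.13°.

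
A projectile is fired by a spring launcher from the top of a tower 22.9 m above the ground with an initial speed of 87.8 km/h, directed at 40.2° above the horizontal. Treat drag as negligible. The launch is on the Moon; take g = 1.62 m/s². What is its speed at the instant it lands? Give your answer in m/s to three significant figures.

Convert: 87.8 km/h = 87.8/3.6 = 24.39 m/s.
Horizontal component vₓ = 24.39 cos 40.2° = 18.63 m/s; vertical v_y0 = 24.39 sin 40.2° = 15.74 m/s.
With up positive and y = 0 at the ground: y(t) = 22.9 + (15.74) t − 0.8100 t². Setting y = 0 and taking the positive root: t = [15.74 + √(15.74² + 2·1.62·22.9)] / 1.62 = (15.74 + 17.94) / 1.62 = 20.79 s.
Vertical velocity at impact: v_y = v_y0 − g t = 15.74 − 1.62 × 20.79 = −17.94 m/s.
Speed: |v| = √(vₓ² + v_y²) = √(18.63² + 17.94²) = 25.87 m/s.

25.9 m/s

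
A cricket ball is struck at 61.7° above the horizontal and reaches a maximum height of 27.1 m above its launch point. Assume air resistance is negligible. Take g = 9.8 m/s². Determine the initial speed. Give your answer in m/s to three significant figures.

At the peak v_y = 0, so v_y0 = √(2gH) = √(2 × 9.80 × 27.1) = 23.05 m/s.
v_y0 = v₀ sin θ ⇒ v₀ = 23.05 / sin 61.7° = 26.18 m/s.

26.2 m/s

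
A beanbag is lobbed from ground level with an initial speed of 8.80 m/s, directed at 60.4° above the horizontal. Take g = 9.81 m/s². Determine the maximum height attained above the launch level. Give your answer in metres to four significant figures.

2.984 m

Components: vₓ = 8.800 cos 60.4° = 4.347 m/s, v_y0 = 8.800 sin 60.4° = 7.652 m/s.
Peak height H = v_y0² / (2g) = 58.546 / 19.62 = 2.984 m.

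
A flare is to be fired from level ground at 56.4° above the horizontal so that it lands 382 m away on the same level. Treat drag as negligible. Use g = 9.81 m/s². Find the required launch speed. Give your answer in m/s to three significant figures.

63.8 m/s

Level-ground range: R = v₀² sin(2θ)/g, so v₀ = √(gR / sin 2θ).
v₀ = √(9.81 × 382 / sin 112.8°) = √(3747 / 0.9219) = √4065.1 = 63.76 m/s.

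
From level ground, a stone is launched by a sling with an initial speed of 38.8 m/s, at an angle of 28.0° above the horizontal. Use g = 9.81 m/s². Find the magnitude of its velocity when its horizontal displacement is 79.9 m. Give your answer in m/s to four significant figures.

Resolve: vₓ = 38.80 cos 28.0° = 34.26 m/s and v_y0 = 38.80 sin 28.0° = 18.22 m/s.
Time to reach x = 79.9 m: t = x/vₓ = 79.9/34.26 = 2.332 s.
Vertical velocity there: v_y = v_y0 − g t = 18.22 − 9.81 × 2.332 = −4.664 m/s.
Speed: √(vₓ² + v_y²) = √(34.26² + 4.664²) = 34.57 m/s.

34.57 m/s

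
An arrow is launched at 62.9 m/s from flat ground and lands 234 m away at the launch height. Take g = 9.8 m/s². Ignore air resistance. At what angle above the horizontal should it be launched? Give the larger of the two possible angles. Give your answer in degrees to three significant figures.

72.3°

From R = (v₀²/g) sin 2θ: sin 2θ = 9.80 × 234 / 3956.4 = 0.5796.
2θ = 35.42° or 180° − 35.42° = 144.6°, so θ = 17.71° or 72.29°.
The larger angle is 72.29°.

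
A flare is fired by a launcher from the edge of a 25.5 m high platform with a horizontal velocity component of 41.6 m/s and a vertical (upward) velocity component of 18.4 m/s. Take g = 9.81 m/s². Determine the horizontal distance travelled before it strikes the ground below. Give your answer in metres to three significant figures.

The projectile lands when y = 25.5 + (18.40) t − ½·9.81·t² = 0. Positive root: t = (18.40 + √(18.40² + 2·9.81·25.5)) / 9.81 = (18.40 + 28.96) / 9.81 = 4.828 s.
Horizontal distance: R = vₓ t = 41.60 × 4.828 = 200.8 m.

201 m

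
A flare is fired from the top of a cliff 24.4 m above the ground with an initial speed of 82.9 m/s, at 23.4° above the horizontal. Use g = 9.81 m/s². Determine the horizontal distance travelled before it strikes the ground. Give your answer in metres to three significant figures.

vₓ = 82.90 cos 23.4° = 76.08 m/s; v_y0 = 82.90 sin 23.4° = 32.92 m/s.
The projectile lands when y = 24.4 + (32.92) t − ½·9.81·t² = 0. Positive root: t = (32.92 + √(32.92² + 2·9.81·24.4)) / 9.81 = (32.92 + 39.53) / 9.81 = 7.386 s.
Horizontal distance: R = vₓ t = 76.08 × 7.386 = 561.9 m.

562 m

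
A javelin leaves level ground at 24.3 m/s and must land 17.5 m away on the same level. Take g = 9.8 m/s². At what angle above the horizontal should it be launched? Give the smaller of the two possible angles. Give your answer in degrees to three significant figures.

From R = (v₀²/g) sin 2θ: sin 2θ = 9.80 × 17.5 / 590.49 = 0.2904.
2θ = 16.88° or 180° − 16.88° = 163.1°, so θ = 8.442° or 81.56°.
The smaller angle is 8.442°.

8.44°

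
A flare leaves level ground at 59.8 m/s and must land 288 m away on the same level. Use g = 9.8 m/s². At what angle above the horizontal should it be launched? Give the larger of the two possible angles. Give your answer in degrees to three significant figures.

63.9°

From R = (v₀²/g) sin 2θ: sin 2θ = 9.80 × 288 / 3576.0 = 0.7893.
2θ = 52.12° or 180° − 52.12° = 127.9°, so θ = 26.06° or 63.94°.
The larger angle is 63.94°.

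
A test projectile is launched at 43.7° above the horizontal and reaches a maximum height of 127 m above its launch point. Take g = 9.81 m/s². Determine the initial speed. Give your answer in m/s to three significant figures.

72.3 m/s

At the peak v_y = 0, so v_y0 = √(2gH) = √(2 × 9.81 × 127) = 49.92 m/s.
v_y0 = v₀ sin θ ⇒ v₀ = 49.92 / sin 43.7° = 72.25 m/s.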